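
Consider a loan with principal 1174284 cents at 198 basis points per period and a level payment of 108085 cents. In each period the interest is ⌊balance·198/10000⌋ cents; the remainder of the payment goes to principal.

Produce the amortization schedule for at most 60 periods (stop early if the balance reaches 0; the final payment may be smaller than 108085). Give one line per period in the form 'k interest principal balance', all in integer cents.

1 23250 84835 1089449
2 21571 86514 1002935
3 19858 88227 914708
4 18111 89974 824734
5 16329 91756 732978
6 14512 93573 639405
7 12660 95425 543980
8 10770 97315 446665
9 8843 99242 347423
10 6878 101207 246216
11 4875 103210 143006
12 2831 105254 37752
13 747 37752 0

1. interest=⌊1174284·198/10000⌋=23250; principal=108085-23250=84835; balance=1174284-84835=1089449
2. interest=⌊1089449·198/10000⌋=21571; principal=108085-21571=86514; balance=1089449-86514=1002935
3. interest=⌊1002935·198/10000⌋=19858; principal=108085-19858=88227; balance=1002935-88227=914708
4. interest=⌊914708·198/10000⌋=18111; principal=108085-18111=89974; balance=914708-89974=824734
5. interest=⌊824734·198/10000⌋=16329; principal=108085-16329=91756; balance=824734-91756=732978
6. interest=⌊732978·198/10000⌋=14512; principal=108085-14512=93573; balance=732978-93573=639405
7. interest=⌊639405·198/10000⌋=12660; principal=108085-12660=95425; balance=639405-95425=543980
8. interest=⌊543980·198/10000⌋=10770; principal=108085-10770=97315; balance=543980-97315=446665
9. interest=⌊446665·198/10000⌋=8843; principal=108085-8843=99242; balance=446665-99242=347423
10. interest=⌊347423·198/10000⌋=6878; principal=108085-6878=101207; balance=347423-101207=246216
11. interest=⌊246216·198/10000⌋=4875; principal=108085-4875=103210; balance=246216-103210=143006
12. interest=⌊143006·198/10000⌋=2831; principal=108085-2831=105254; balance=143006-105254=37752
13. interest=⌊37752·198/10000⌋=747; principal=min(108085-747,37752)=37752; balance=37752-37752=0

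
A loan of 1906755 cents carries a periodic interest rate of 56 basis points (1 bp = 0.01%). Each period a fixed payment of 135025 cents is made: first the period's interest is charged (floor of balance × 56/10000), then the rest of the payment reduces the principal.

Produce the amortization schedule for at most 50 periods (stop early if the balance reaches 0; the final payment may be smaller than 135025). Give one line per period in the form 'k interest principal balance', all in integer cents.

1 10677 124348 1782407
2 9981 125044 1657363
3 9281 125744 1531619
4 8577 126448 1405171
5 7868 127157 1278014
6 7156 127869 1150145
7 6440 128585 1021560
8 5720 129305 892255
9 4996 130029 762226
10 4268 130757 631469
11 3536 131489 499980
12 2799 132226 367754
13 2059 132966 234788
14 1314 133711 101077
15 566 101077 0

1. interest=⌊1906755·56/10000⌋=10677; principal=135025-10677=124348; balance=1906755-124348=1782407
2. interest=⌊1782407·56/10000⌋=9981; principal=135025-9981=125044; balance=1782407-125044=1657363
3. interest=⌊1657363·56/10000⌋=9281; principal=135025-9281=125744; balance=1657363-125744=1531619
4. interest=⌊1531619·56/10000⌋=8577; principal=135025-8577=126448; balance=1531619-126448=1405171
5. interest=⌊1405171·56/10000⌋=7868; principal=135025-7868=127157; balance=1405171-127157=1278014
6. interest=⌊1278014·56/10000⌋=7156; principal=135025-7156=127869; balance=1278014-127869=1150145
7. interest=⌊1150145·56/10000⌋=6440; principal=135025-6440=128585; balance=1150145-128585=1021560
8. interest=⌊1021560·56/10000⌋=5720; principal=135025-5720=129305; balance=1021560-129305=892255
9. interest=⌊892255·56/10000⌋=4996; principal=135025-4996=130029; balance=892255-130029=762226
10. interest=⌊762226·56/10000⌋=4268; principal=135025-4268=130757; balance=762226-130757=631469
11. interest=⌊631469·56/10000⌋=3536; principal=135025-3536=131489; balance=631469-131489=499980
12. interest=⌊499980·56/10000⌋=2799; principal=135025-2799=132226; balance=499980-132226=367754
13. interest=⌊367754·56/10000⌋=2059; principal=135025-2059=132966; balance=367754-132966=234788
14. interest=⌊234788·56/10000⌋=1314; principal=135025-1314=133711; balance=234788-133711=101077
15. interest=⌊101077·56/10000⌋=566; principal=min(135025-566,101077)=101077; balance=101077-101077=0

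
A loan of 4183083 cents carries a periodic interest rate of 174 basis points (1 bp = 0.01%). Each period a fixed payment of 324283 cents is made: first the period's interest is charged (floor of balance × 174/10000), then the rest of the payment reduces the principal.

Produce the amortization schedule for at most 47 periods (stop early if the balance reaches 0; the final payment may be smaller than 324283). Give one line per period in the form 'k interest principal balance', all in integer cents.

1 72785 251498 3931585
2 68409 255874 3675711
3 63957 260326 3415385
4 59427 264856 3150529
5 54819 269464 2881065
6 50130 274153 2606912
7 45360 278923 2327989
8 40507 283776 2044213
9 35569 288714 1755499
10 30545 293738 1461761
11 25434 298849 1162912
12 20234 304049 858863
13 14944 309339 549524
14 9561 314722 234802
15 4085 234802 0

1. interest=⌊4183083·174/10000⌋=72785; principal=324283-72785=251498; balance=4183083-251498=3931585
2. interest=⌊3931585·174/10000⌋=68409; principal=324283-68409=255874; balance=3931585-255874=3675711
3. interest=⌊3675711·174/10000⌋=63957; principal=324283-63957=260326; balance=3675711-260326=3415385
4. interest=⌊3415385·174/10000⌋=59427; principal=324283-59427=264856; balance=3415385-264856=3150529
5. interest=⌊3150529·174/10000⌋=54819; principal=324283-54819=269464; balance=3150529-269464=2881065
6. interest=⌊2881065·174/10000⌋=50130; principal=324283-50130=274153; balance=2881065-274153=2606912
7. interest=⌊2606912·174/10000⌋=45360; principal=324283-45360=278923; balance=2606912-278923=2327989
8. interest=⌊2327989·174/10000⌋=40507; principal=324283-40507=283776; balance=2327989-283776=2044213
9. interest=⌊2044213·174/10000⌋=35569; principal=324283-35569=288714; balance=2044213-288714=1755499
10. interest=⌊1755499·174/10000⌋=30545; principal=324283-30545=293738; balance=1755499-293738=1461761
11. interest=⌊1461761·174/10000⌋=25434; principal=324283-25434=298849; balance=1461761-298849=1162912
12. interest=⌊1162912·174/10000⌋=20234; principal=324283-20234=304049; balance=1162912-304049=858863
13. interest=⌊858863·174/10000⌋=14944; principal=324283-14944=309339; balance=858863-309339=549524
14. interest=⌊549524·174/10000⌋=9561; principal=324283-9561=314722; balance=549524-314722=234802
15. interest=⌊234802·174/10000⌋=4085; principal=min(324283-4085,234802)=234802; balance=234802-234802=0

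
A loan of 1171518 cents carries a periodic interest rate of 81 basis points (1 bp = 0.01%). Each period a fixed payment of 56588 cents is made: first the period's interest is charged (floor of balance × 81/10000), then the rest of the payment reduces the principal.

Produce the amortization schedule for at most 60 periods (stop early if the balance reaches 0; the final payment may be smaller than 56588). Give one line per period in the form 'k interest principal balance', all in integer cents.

1. interest=⌊1171518·81/10000⌋=9489; principal=56588-9489=47099; balance=1171518-47099=1124419
2. interest=⌊1124419·81/10000⌋=9107; principal=56588-9107=47481; balance=1124419-47481=1076938
3. interest=⌊1076938·81/10000⌋=8723; principal=56588-8723=47865; balance=1076938-47865=1029073
4. interest=⌊1029073·81/10000⌋=8335; principal=56588-8335=48253; balance=1029073-48253=980820
5. interest=⌊980820·81/10000⌋=7944; principal=56588-7944=48644; balance=980820-48644=932176
6. interest=⌊932176·81/10000⌋=7550; principal=56588-7550=49038; balance=932176-49038=883138
7. interest=⌊883138·81/10000⌋=7153; principal=56588-7153=49435; balance=883138-49435=833703
8. interest=⌊833703·81/10000⌋=6752; principal=56588-6752=49836; balance=833703-49836=783867
9. interest=⌊783867·81/10000⌋=6349; principal=56588-6349=50239; balance=783867-50239=733628
10. interest=⌊733628·81/10000⌋=5942; principal=56588-5942=50646; balance=733628-50646=682982
11. interest=⌊682982·81/10000⌋=5532; principal=56588-5532=51056; balance=682982-51056=631926
12. interest=⌊631926·81/10000⌋=5118; principal=56588-5118=51470; balance=631926-51470=580456
13. interest=⌊580456·81/10000⌋=4701; principal=56588-4701=51887; balance=580456-51887=528569
14. interest=⌊528569·81/10000⌋=4281; principal=56588-4281=52307; balance=528569-52307=476262
15. interest=⌊476262·81/10000⌋=3857; principal=56588-3857=52731; balance=476262-52731=423531
16. interest=⌊423531·81/10000⌋=3430; principal=56588-3430=53158; balance=423531-53158=370373
17. interest=⌊370373·81/10000⌋=3000; principal=56588-3000=53588; balance=370373-53588=316785
18. interest=⌊316785·81/10000⌋=2565; principal=56588-2565=54023; balance=316785-54023=262762
19. interest=⌊262762·81/10000⌋=2128; principal=56588-2128=54460; balance=262762-54460=208302
20. interest=⌊208302·81/10000⌋=1687; principal=56588-1687=54901; balance=208302-54901=153401
21. interest=⌊153401·81/10000⌋=1242; principal=56588-1242=55346; balance=153401-55346=98055
22. interest=⌊98055·81/10000⌋=794; principal=56588-794=55794; balance=98055-55794=42261
23. interest=⌊42261·81/10000⌋=342; principal=min(56588-342,42261)=42261; balance=42261-42261=0

1 9489 47099 1124419
2 9107 47481 1076938
3 8723 47865 1029073
4 8335 48253 980820
5 7944 48644 932176
6 7550 49038 883138
7 7153 49435 833703
8 6752 49836 783867
9 6349 50239 733628
10 5942 50646 682982
11 5532 51056 631926
12 5118 51470 580456
13 4701 51887 528569
14 4281 52307 476262
15 3857 52731 423531
16 3430 53158 370373
17 3000 53588 316785
18 2565 54023 262762
19 2128 54460 208302
20 1687 54901 153401
21 1242 55346 98055
22 794 55794 42261
23 342 42261 0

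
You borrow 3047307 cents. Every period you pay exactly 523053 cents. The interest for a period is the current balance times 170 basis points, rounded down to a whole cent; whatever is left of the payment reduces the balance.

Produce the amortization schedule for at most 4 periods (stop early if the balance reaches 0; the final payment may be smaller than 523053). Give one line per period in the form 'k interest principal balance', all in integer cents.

1 51804 471249 2576058
2 43792 479261 2096797
3 35645 487408 1609389
4 27359 495694 1113695

1. interest=⌊3047307·170/10000⌋=51804; principal=523053-51804=471249; balance=3047307-471249=2576058
2. interest=⌊2576058·170/10000⌋=43792; principal=523053-43792=479261; balance=2576058-479261=2096797
3. interest=⌊2096797·170/10000⌋=35645; principal=523053-35645=487408; balance=2096797-487408=1609389
4. interest=⌊1609389·170/10000⌋=27359; principal=523053-27359=495694; balance=1609389-495694=1113695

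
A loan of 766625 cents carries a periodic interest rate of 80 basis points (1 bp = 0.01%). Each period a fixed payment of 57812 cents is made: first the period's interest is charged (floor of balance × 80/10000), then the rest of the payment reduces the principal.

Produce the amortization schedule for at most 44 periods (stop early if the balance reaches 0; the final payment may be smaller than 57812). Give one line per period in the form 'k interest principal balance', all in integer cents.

1 6133 51679 714946
2 5719 52093 662853
3 5302 52510 610343
4 4882 52930 557413
5 4459 53353 504060
6 4032 53780 450280
7 3602 54210 396070
8 3168 54644 341426
9 2731 55081 286345
10 2290 55522 230823
11 1846 55966 174857
12 1398 56414 118443
13 947 56865 61578
14 492 57320 4258
15 34 4258 0

1. interest=⌊766625·80/10000⌋=6133; principal=57812-6133=51679; balance=766625-51679=714946
2. interest=⌊714946·80/10000⌋=5719; principal=57812-5719=52093; balance=714946-52093=662853
3. interest=⌊662853·80/10000⌋=5302; principal=57812-5302=52510; balance=662853-52510=610343
4. interest=⌊610343·80/10000⌋=4882; principal=57812-4882=52930; balance=610343-52930=557413
5. interest=⌊557413·80/10000⌋=4459; principal=57812-4459=53353; balance=557413-53353=504060
6. interest=⌊504060·80/10000⌋=4032; principal=57812-4032=53780; balance=504060-53780=450280
7. interest=⌊450280·80/10000⌋=3602; principal=57812-3602=54210; balance=450280-54210=396070
8. interest=⌊396070·80/10000⌋=3168; principal=57812-3168=54644; balance=396070-54644=341426
9. interest=⌊341426·80/10000⌋=2731; principal=57812-2731=55081; balance=341426-55081=286345
10. interest=⌊286345·80/10000⌋=2290; principal=57812-2290=55522; balance=286345-55522=230823
11. interest=⌊230823·80/10000⌋=1846; principal=57812-1846=55966; balance=230823-55966=174857
12. interest=⌊174857·80/10000⌋=1398; principal=57812-1398=56414; balance=174857-56414=118443
13. interest=⌊118443·80/10000⌋=947; principal=57812-947=56865; balance=118443-56865=61578
14. interest=⌊61578·80/10000⌋=492; principal=57812-492=57320; balance=61578-57320=4258
15. interest=⌊4258·80/10000⌋=34; principal=min(57812-34,4258)=4258; balance=4258-4258=0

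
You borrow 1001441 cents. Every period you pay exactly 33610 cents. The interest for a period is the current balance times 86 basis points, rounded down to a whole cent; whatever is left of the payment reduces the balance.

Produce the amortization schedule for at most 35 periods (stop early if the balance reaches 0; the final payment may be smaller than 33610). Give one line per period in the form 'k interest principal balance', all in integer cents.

1 8612 24998 976443
2 8397 25213 951230
3 8180 25430 925800
4 7961 25649 900151
5 7741 25869 874282
6 7518 26092 848190
7 7294 26316 821874
8 7068 26542 795332
9 6839 26771 768561
10 6609 27001 741560
11 6377 27233 714327
12 6143 27467 686860
13 5906 27704 659156
14 5668 27942 631214
15 5428 28182 603032
16 5186 28424 574608
17 4941 28669 545939
18 4695 28915 517024
19 4446 29164 487860
20 4195 29415 458445
21 3942 29668 428777
22 3687 29923 398854
23 3430 30180 368674
24 3170 30440 338234
25 2908 30702 307532
26 2644 30966 276566
27 2378 31232 245334
28 2109 31501 213833
29 1838 31772 182061
30 1565 32045 150016
31 1290 32320 117696
32 1012 32598 85098
33 731 32879 52219
34 449 33161 19058
35 163 19058 0

1. interest=⌊1001441·86/10000⌋=8612; principal=33610-8612=24998; balance=1001441-24998=976443
2. interest=⌊976443·86/10000⌋=8397; principal=33610-8397=25213; balance=976443-25213=951230
3. interest=⌊951230·86/10000⌋=8180; principal=33610-8180=25430; balance=951230-25430=925800
4. interest=⌊925800·86/10000⌋=7961; principal=33610-7961=25649; balance=925800-25649=900151
5. interest=⌊900151·86/10000⌋=7741; principal=33610-7741=25869; balance=900151-25869=874282
6. interest=⌊874282·86/10000⌋=7518; principal=33610-7518=26092; balance=874282-26092=848190
7. interest=⌊848190·86/10000⌋=7294; principal=33610-7294=26316; balance=848190-26316=821874
8. interest=⌊821874·86/10000⌋=7068; principal=33610-7068=26542; balance=821874-26542=795332
9. interest=⌊795332·86/10000⌋=6839; principal=33610-6839=26771; balance=795332-26771=768561
10. interest=⌊768561·86/10000⌋=6609; principal=33610-6609=27001; balance=768561-27001=741560
11. interest=⌊741560·86/10000⌋=6377; principal=33610-6377=27233; balance=741560-27233=714327
12. interest=⌊714327·86/10000⌋=6143; principal=33610-6143=27467; balance=714327-27467=686860
13. interest=⌊686860·86/10000⌋=5906; principal=33610-5906=27704; balance=686860-27704=659156
14. interest=⌊659156·86/10000⌋=5668; principal=33610-5668=27942; balance=659156-27942=631214
15. interest=⌊631214·86/10000⌋=5428; principal=33610-5428=28182; balance=631214-28182=603032
16. interest=⌊603032·86/10000⌋=5186; principal=33610-5186=28424; balance=603032-28424=574608
17. interest=⌊574608·86/10000⌋=4941; principal=33610-4941=28669; balance=574608-28669=545939
18. interest=⌊545939·86/10000⌋=4695; principal=33610-4695=28915; balance=545939-28915=517024
19. interest=⌊517024·86/10000⌋=4446; principal=33610-4446=29164; balance=517024-29164=487860
20. interest=⌊487860·86/10000⌋=4195; principal=33610-4195=29415; balance=487860-29415=458445
21. interest=⌊458445·86/10000⌋=3942; principal=33610-3942=29668; balance=458445-29668=428777
22. interest=⌊428777·86/10000⌋=3687; principal=33610-3687=29923; balance=428777-29923=398854
23. interest=⌊398854·86/10000⌋=3430; principal=33610-3430=30180; balance=398854-30180=368674
24. interest=⌊368674·86/10000⌋=3170; principal=33610-3170=30440; balance=368674-30440=338234
25. interest=⌊338234·86/10000⌋=2908; principal=33610-2908=30702; balance=338234-30702=307532
26. interest=⌊307532·86/10000⌋=2644; principal=33610-2644=30966; balance=307532-30966=276566
27. interest=⌊276566·86/10000⌋=2378; principal=33610-2378=31232; balance=276566-31232=245334
28. interest=⌊245334·86/10000⌋=2109; principal=33610-2109=31501; balance=245334-31501=213833
29. interest=⌊213833·86/10000⌋=1838; principal=33610-1838=31772; balance=213833-31772=182061
30. interest=⌊182061·86/10000⌋=1565; principal=33610-1565=32045; balance=182061-32045=150016
31. interest=⌊150016·86/10000⌋=1290; principal=33610-1290=32320; balance=150016-32320=117696
32. interest=⌊117696·86/10000⌋=1012; principal=33610-1012=32598; balance=117696-32598=85098
33. interest=⌊85098·86/10000⌋=731; principal=33610-731=32879; balance=85098-32879=52219
34. interest=⌊52219·86/10000⌋=449; principal=33610-449=33161; balance=52219-33161=19058
35. interest=⌊19058·86/10000⌋=163; principal=min(33610-163,19058)=19058; balance=19058-19058=0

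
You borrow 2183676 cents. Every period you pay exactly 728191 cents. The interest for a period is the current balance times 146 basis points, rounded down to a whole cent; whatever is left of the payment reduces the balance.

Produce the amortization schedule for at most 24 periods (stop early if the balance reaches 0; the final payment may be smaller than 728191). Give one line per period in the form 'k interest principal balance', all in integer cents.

1 31881 696310 1487366
2 21715 706476 780890
3 11400 716791 64099
4 935 64099 0

1. interest=⌊2183676·146/10000⌋=31881; principal=728191-31881=696310; balance=2183676-696310=1487366
2. interest=⌊1487366·146/10000⌋=21715; principal=728191-21715=706476; balance=1487366-706476=780890
3. interest=⌊780890·146/10000⌋=11400; principal=728191-11400=716791; balance=780890-716791=64099
4. interest=⌊64099·146/10000⌋=935; principal=min(728191-935,64099)=64099; balance=64099-64099=0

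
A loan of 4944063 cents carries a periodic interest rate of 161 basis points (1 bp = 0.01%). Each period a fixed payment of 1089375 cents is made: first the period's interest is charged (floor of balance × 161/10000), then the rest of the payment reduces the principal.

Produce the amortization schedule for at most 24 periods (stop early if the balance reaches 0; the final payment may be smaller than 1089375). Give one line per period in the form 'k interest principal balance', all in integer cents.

1. interest=⌊4944063·161/10000⌋=79599; principal=1089375-79599=1009776; balance=4944063-1009776=3934287
2. interest=⌊3934287·161/10000⌋=63342; principal=1089375-63342=1026033; balance=3934287-1026033=2908254
3. interest=⌊2908254·161/10000⌋=46822; principal=1089375-46822=1042553; balance=2908254-1042553=1865701
4. interest=⌊1865701·161/10000⌋=30037; principal=1089375-30037=1059338; balance=1865701-1059338=806363
5. interest=⌊806363·161/10000⌋=12982; principal=min(1089375-12982,806363)=806363; balance=806363-806363=0

1 79599 1009776 3934287
2 63342 1026033 2908254
3 46822 1042553 1865701
4 30037 1059338 806363
5 12982 806363 0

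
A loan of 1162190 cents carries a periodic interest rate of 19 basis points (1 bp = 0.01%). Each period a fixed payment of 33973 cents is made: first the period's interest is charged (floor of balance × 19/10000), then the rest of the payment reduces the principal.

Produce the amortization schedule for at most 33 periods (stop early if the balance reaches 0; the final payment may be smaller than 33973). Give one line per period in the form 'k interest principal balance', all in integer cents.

1 2208 31765 1130425
2 2147 31826 1098599
3 2087 31886 1066713
4 2026 31947 1034766
5 1966 32007 1002759
6 1905 32068 970691
7 1844 32129 938562
8 1783 32190 906372
9 1722 32251 874121
10 1660 32313 841808
11 1599 32374 809434
12 1537 32436 776998
13 1476 32497 744501
14 1414 32559 711942
15 1352 32621 679321
16 1290 32683 646638
17 1228 32745 613893
18 1166 32807 581086
19 1104 32869 548217
20 1041 32932 515285
21 979 32994 482291
22 916 33057 449234
23 853 33120 416114
24 790 33183 382931
25 727 33246 349685
26 664 33309 316376
27 601 33372 283004
28 537 33436 249568
29 474 33499 216069
30 410 33563 182506
31 346 33627 148879
32 282 33691 115188
33 218 33755 81433

1. interest=⌊1162190·19/10000⌋=2208; principal=33973-2208=31765; balance=1162190-31765=1130425
2. interest=⌊1130425·19/10000⌋=2147; principal=33973-2147=31826; balance=1130425-31826=1098599
3. interest=⌊1098599·19/10000⌋=2087; principal=33973-2087=31886; balance=1098599-31886=1066713
4. interest=⌊1066713·19/10000⌋=2026; principal=33973-2026=31947; balance=1066713-31947=1034766
5. interest=⌊1034766·19/10000⌋=1966; principal=33973-1966=32007; balance=1034766-32007=1002759
6. interest=⌊1002759·19/10000⌋=1905; principal=33973-1905=32068; balance=1002759-32068=970691
7. interest=⌊970691·19/10000⌋=1844; principal=33973-1844=32129; balance=970691-32129=938562
8. interest=⌊938562·19/10000⌋=1783; principal=33973-1783=32190; balance=938562-32190=906372
9. interest=⌊906372·19/10000⌋=1722; principal=33973-1722=32251; balance=906372-32251=874121
10. interest=⌊874121·19/10000⌋=1660; principal=33973-1660=32313; balance=874121-32313=841808
11. interest=⌊841808·19/10000⌋=1599; principal=33973-1599=32374; balance=841808-32374=809434
12. interest=⌊809434·19/10000⌋=1537; principal=33973-1537=32436; balance=809434-32436=776998
13. interest=⌊776998·19/10000⌋=1476; principal=33973-1476=32497; balance=776998-32497=744501
14. interest=⌊744501·19/10000⌋=1414; principal=33973-1414=32559; balance=744501-32559=711942
15. interest=⌊711942·19/10000⌋=1352; principal=33973-1352=32621; balance=711942-32621=679321
16. interest=⌊679321·19/10000⌋=1290; principal=33973-1290=32683; balance=679321-32683=646638
17. interest=⌊646638·19/10000⌋=1228; principal=33973-1228=32745; balance=646638-32745=613893
18. interest=⌊613893·19/10000⌋=1166; principal=33973-1166=32807; balance=613893-32807=581086
19. interest=⌊581086·19/10000⌋=1104; principal=33973-1104=32869; balance=581086-32869=548217
20. interest=⌊548217·19/10000⌋=1041; principal=33973-1041=32932; balance=548217-32932=515285
21. interest=⌊515285·19/10000⌋=979; principal=33973-979=32994; balance=515285-32994=482291
22. interest=⌊482291·19/10000⌋=916; principal=33973-916=33057; balance=482291-33057=449234
23. interest=⌊449234·19/10000⌋=853; principal=33973-853=33120; balance=449234-33120=416114
24. interest=⌊416114·19/10000⌋=790; principal=33973-790=33183; balance=416114-33183=382931
25. interest=⌊382931·19/10000⌋=727; principal=33973-727=33246; balance=382931-33246=349685
26. interest=⌊349685·19/10000⌋=664; principal=33973-664=33309; balance=349685-33309=316376
27. interest=⌊316376·19/10000⌋=601; principal=33973-601=33372; balance=316376-33372=283004
28. interest=⌊283004·19/10000⌋=537; principal=33973-537=33436; balance=283004-33436=249568
29. interest=⌊249568·19/10000⌋=474; principal=33973-474=33499; balance=249568-33499=216069
30. interest=⌊216069·19/10000⌋=410; principal=33973-410=33563; balance=216069-33563=182506
31. interest=⌊182506·19/10000⌋=346; principal=33973-346=33627; balance=182506-33627=148879
32. interest=⌊148879·19/10000⌋=282; principal=33973-282=33691; balance=148879-33691=115188
33. interest=⌊115188·19/10000⌋=218; principal=33973-218=33755; balance=115188-33755=81433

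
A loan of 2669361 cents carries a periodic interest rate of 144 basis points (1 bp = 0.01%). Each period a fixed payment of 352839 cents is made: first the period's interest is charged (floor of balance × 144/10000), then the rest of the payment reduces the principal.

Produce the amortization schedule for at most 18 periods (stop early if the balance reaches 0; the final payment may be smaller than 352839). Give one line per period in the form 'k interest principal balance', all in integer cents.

1. interest=⌊2669361·144/10000⌋=38438; principal=352839-38438=314401; balance=2669361-314401=2354960
2. interest=⌊2354960·144/10000⌋=33911; principal=352839-33911=318928; balance=2354960-318928=2036032
3. interest=⌊2036032·144/10000⌋=29318; principal=352839-29318=323521; balance=2036032-323521=1712511
4. interest=⌊1712511·144/10000⌋=24660; principal=352839-24660=328179; balance=1712511-328179=1384332
5. interest=⌊1384332·144/10000⌋=19934; principal=352839-19934=332905; balance=1384332-332905=1051427
6. interest=⌊1051427·144/10000⌋=15140; principal=352839-15140=337699; balance=1051427-337699=713728
7. interest=⌊713728·144/10000⌋=10277; principal=352839-10277=342562; balance=713728-342562=371166
8. interest=⌊371166·144/10000⌋=5344; principal=352839-5344=347495; balance=371166-347495=23671
9. interest=⌊23671·144/10000⌋=340; principal=min(352839-340,23671)=23671; balance=23671-23671=0

1 38438 314401 2354960
2 33911 318928 2036032
3 29318 323521 1712511
4 24660 328179 1384332
5 19934 332905 1051427
6 15140 337699 713728
7 10277 342562 371166
8 5344 347495 23671
9 340 23671 0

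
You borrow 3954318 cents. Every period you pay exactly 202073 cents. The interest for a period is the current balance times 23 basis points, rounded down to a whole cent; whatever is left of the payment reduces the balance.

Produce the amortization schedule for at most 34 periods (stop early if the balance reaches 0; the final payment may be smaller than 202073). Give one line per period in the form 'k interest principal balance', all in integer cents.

1 9094 192979 3761339
2 8651 193422 3567917
3 8206 193867 3374050
4 7760 194313 3179737
5 7313 194760 2984977
6 6865 195208 2789769
7 6416 195657 2594112
8 5966 196107 2398005
9 5515 196558 2201447
10 5063 197010 2004437
11 4610 197463 1806974
12 4156 197917 1609057
13 3700 198373 1410684
14 3244 198829 1211855
15 2787 199286 1012569
16 2328 199745 812824
17 1869 200204 612620
18 1409 200664 411956
19 947 201126 210830
20 484 201589 9241
21 21 9241 0

1. interest=⌊3954318·23/10000⌋=9094; principal=202073-9094=192979; balance=3954318-192979=3761339
2. interest=⌊3761339·23/10000⌋=8651; principal=202073-8651=193422; balance=3761339-193422=3567917
3. interest=⌊3567917·23/10000⌋=8206; principal=202073-8206=193867; balance=3567917-193867=3374050
4. interest=⌊3374050·23/10000⌋=7760; principal=202073-7760=194313; balance=3374050-194313=3179737
5. interest=⌊3179737·23/10000⌋=7313; principal=202073-7313=194760; balance=3179737-194760=2984977
6. interest=⌊2984977·23/10000⌋=6865; principal=202073-6865=195208; balance=2984977-195208=2789769
7. interest=⌊2789769·23/10000⌋=6416; principal=202073-6416=195657; balance=2789769-195657=2594112
8. interest=⌊2594112·23/10000⌋=5966; principal=202073-5966=196107; balance=2594112-196107=2398005
9. interest=⌊2398005·23/10000⌋=5515; principal=202073-5515=196558; balance=2398005-196558=2201447
10. interest=⌊2201447·23/10000⌋=5063; principal=202073-5063=197010; balance=2201447-197010=2004437
11. interest=⌊2004437·23/10000⌋=4610; principal=202073-4610=197463; balance=2004437-197463=1806974
12. interest=⌊1806974·23/10000⌋=4156; principal=202073-4156=197917; balance=1806974-197917=1609057
13. interest=⌊1609057·23/10000⌋=3700; principal=202073-3700=198373; balance=1609057-198373=1410684
14. interest=⌊1410684·23/10000⌋=3244; principal=202073-3244=198829; balance=1410684-198829=1211855
15. interest=⌊1211855·23/10000⌋=2787; principal=202073-2787=199286; balance=1211855-199286=1012569
16. interest=⌊1012569·23/10000⌋=2328; principal=202073-2328=199745; balance=1012569-199745=812824
17. interest=⌊812824·23/10000⌋=1869; principal=202073-1869=200204; balance=812824-200204=612620
18. interest=⌊612620·23/10000⌋=1409; principal=202073-1409=200664; balance=612620-200664=411956
19. interest=⌊411956·23/10000⌋=947; principal=202073-947=201126; balance=411956-201126=210830
20. interest=⌊210830·23/10000⌋=484; principal=202073-484=201589; balance=210830-201589=9241
21. interest=⌊9241·23/10000⌋=21; principal=min(202073-21,9241)=9241; balance=9241-9241=0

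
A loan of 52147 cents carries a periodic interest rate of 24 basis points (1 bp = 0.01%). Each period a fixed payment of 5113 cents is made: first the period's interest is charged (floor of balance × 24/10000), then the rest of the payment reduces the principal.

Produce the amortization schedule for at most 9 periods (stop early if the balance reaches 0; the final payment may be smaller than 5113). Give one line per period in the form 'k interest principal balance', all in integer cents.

1 125 4988 47159
2 113 5000 42159
3 101 5012 37147
4 89 5024 32123
5 77 5036 27087
6 65 5048 22039
7 52 5061 16978
8 40 5073 11905
9 28 5085 6820

1. interest=⌊52147·24/10000⌋=125; principal=5113-125=4988; balance=52147-4988=47159
2. interest=⌊47159·24/10000⌋=113; principal=5113-113=5000; balance=47159-5000=42159
3. interest=⌊42159·24/10000⌋=101; principal=5113-101=5012; balance=42159-5012=37147
4. interest=⌊37147·24/10000⌋=89; principal=5113-89=5024; balance=37147-5024=32123
5. interest=⌊32123·24/10000⌋=77; principal=5113-77=5036; balance=32123-5036=27087
6. interest=⌊27087·24/10000⌋=65; principal=5113-65=5048; balance=27087-5048=22039
7. interest=⌊22039·24/10000⌋=52; principal=5113-52=5061; balance=22039-5061=16978
8. interest=⌊16978·24/10000⌋=40; principal=5113-40=5073; balance=16978-5073=11905
9. interest=⌊11905·24/10000⌋=28; principal=5113-28=5085; balance=11905-5085=6820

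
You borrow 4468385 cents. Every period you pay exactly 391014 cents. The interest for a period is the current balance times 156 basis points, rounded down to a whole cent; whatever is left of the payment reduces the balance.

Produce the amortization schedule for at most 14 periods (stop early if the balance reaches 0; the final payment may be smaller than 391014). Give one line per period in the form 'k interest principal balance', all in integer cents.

1. interest=⌊4468385·156/10000⌋=69706; principal=391014-69706=321308; balance=4468385-321308=4147077
2. interest=⌊4147077·156/10000⌋=64694; principal=391014-64694=326320; balance=4147077-326320=3820757
3. interest=⌊3820757·156/10000⌋=59603; principal=391014-59603=331411; balance=3820757-331411=3489346
4. interest=⌊3489346·156/10000⌋=54433; principal=391014-54433=336581; balance=3489346-336581=3152765
5. interest=⌊3152765·156/10000⌋=49183; principal=391014-49183=341831; balance=3152765-341831=2810934
6. interest=⌊2810934·156/10000⌋=43850; principal=391014-43850=347164; balance=2810934-347164=2463770
7. interest=⌊2463770·156/10000⌋=38434; principal=391014-38434=352580; balance=2463770-352580=2111190
8. interest=⌊2111190·156/10000⌋=32934; principal=391014-32934=358080; balance=2111190-358080=1753110
9. interest=⌊1753110·156/10000⌋=27348; principal=391014-27348=363666; balance=1753110-363666=1389444
10. interest=⌊1389444·156/10000⌋=21675; principal=391014-21675=369339; balance=1389444-369339=1020105
11. interest=⌊1020105·156/10000⌋=15913; principal=391014-15913=375101; balance=1020105-375101=645004
12. interest=⌊645004·156/10000⌋=10062; principal=391014-10062=380952; balance=645004-380952=264052
13. interest=⌊264052·156/10000⌋=4119; principal=min(391014-4119,264052)=264052; balance=264052-264052=0

1 69706 321308 4147077
2 64694 326320 3820757
3 59603 331411 3489346
4 54433 336581 3152765
5 49183 341831 2810934
6 43850 347164 2463770
7 38434 352580 2111190
8 32934 358080 1753110
9 27348 363666 1389444
10 21675 369339 1020105
11 15913 375101 645004
12 10062 380952 264052
13 4119 264052 0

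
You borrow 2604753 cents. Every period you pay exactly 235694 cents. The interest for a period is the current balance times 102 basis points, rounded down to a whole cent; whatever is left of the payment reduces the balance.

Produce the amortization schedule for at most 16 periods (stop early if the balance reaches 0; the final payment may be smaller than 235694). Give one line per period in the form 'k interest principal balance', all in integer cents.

1. interest=⌊2604753·102/10000⌋=26568; principal=235694-26568=209126; balance=2604753-209126=2395627
2. interest=⌊2395627·102/10000⌋=24435; principal=235694-24435=211259; balance=2395627-211259=2184368
3. interest=⌊2184368·102/10000⌋=22280; principal=235694-22280=213414; balance=2184368-213414=1970954
4. interest=⌊1970954·102/10000⌋=20103; principal=235694-20103=215591; balance=1970954-215591=1755363
5. interest=⌊1755363·102/10000⌋=17904; principal=235694-17904=217790; balance=1755363-217790=1537573
6. interest=⌊1537573·102/10000⌋=15683; principal=235694-15683=220011; balance=1537573-220011=1317562
7. interest=⌊1317562·102/10000⌋=13439; principal=235694-13439=222255; balance=1317562-222255=1095307
8. interest=⌊1095307·102/10000⌋=11172; principal=235694-11172=224522; balance=1095307-224522=870785
9. interest=⌊870785·102/10000⌋=8882; principal=235694-8882=226812; balance=870785-226812=643973
10. interest=⌊643973·102/10000⌋=6568; principal=235694-6568=229126; balance=643973-229126=414847
11. interest=⌊414847·102/10000⌋=4231; principal=235694-4231=231463; balance=414847-231463=183384
12. interest=⌊183384·102/10000⌋=1870; principal=min(235694-1870,183384)=183384; balance=183384-183384=0

1 26568 209126 2395627
2 24435 211259 2184368
3 22280 213414 1970954
4 20103 215591 1755363
5 17904 217790 1537573
6 15683 220011 1317562
7 13439 222255 1095307
8 11172 224522 870785
9 8882 226812 643973
10 6568 229126 414847
11 4231 231463 183384
12 1870 183384 0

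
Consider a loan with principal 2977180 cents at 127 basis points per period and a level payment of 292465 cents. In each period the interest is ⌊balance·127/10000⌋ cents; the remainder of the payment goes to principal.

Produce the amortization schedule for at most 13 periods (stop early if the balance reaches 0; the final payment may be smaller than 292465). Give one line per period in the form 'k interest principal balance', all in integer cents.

1. interest=⌊2977180·127/10000⌋=37810; principal=292465-37810=254655; balance=2977180-254655=2722525
2. interest=⌊2722525·127/10000⌋=34576; principal=292465-34576=257889; balance=2722525-257889=2464636
3. interest=⌊2464636·127/10000⌋=31300; principal=292465-31300=261165; balance=2464636-261165=2203471
4. interest=⌊2203471·127/10000⌋=27984; principal=292465-27984=264481; balance=2203471-264481=1938990
5. interest=⌊1938990·127/10000⌋=24625; principal=292465-24625=267840; balance=1938990-267840=1671150
6. interest=⌊1671150·127/10000⌋=21223; principal=292465-21223=271242; balance=1671150-271242=1399908
7. interest=⌊1399908·127/10000⌋=17778; principal=292465-17778=274687; balance=1399908-274687=1125221
8. interest=⌊1125221·127/10000⌋=14290; principal=292465-14290=278175; balance=1125221-278175=847046
9. interest=⌊847046·127/10000⌋=10757; principal=292465-10757=281708; balance=847046-281708=565338
10. interest=⌊565338·127/10000⌋=7179; principal=292465-7179=285286; balance=565338-285286=280052
11. interest=⌊280052·127/10000⌋=3556; principal=min(292465-3556,280052)=280052; balance=280052-280052=0

1 37810 254655 2722525
2 34576 257889 2464636
3 31300 261165 2203471
4 27984 264481 1938990
5 24625 267840 1671150
6 21223 271242 1399908
7 17778 274687 1125221
8 14290 278175 847046
9 10757 281708 565338
10 7179 285286 280052
11 3556 280052 0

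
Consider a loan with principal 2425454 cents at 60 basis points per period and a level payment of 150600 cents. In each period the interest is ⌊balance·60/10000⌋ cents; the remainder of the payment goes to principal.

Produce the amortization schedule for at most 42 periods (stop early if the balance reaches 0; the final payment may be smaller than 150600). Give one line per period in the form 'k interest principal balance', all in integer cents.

1. interest=⌊2425454·60/10000⌋=14552; principal=150600-14552=136048; balance=2425454-136048=2289406
2. interest=⌊2289406·60/10000⌋=13736; principal=150600-13736=136864; balance=2289406-136864=2152542
3. interest=⌊2152542·60/10000⌋=12915; principal=150600-12915=137685; balance=2152542-137685=2014857
4. interest=⌊2014857·60/10000⌋=12089; principal=150600-12089=138511; balance=2014857-138511=1876346
5. interest=⌊1876346·60/10000⌋=11258; principal=150600-11258=139342; balance=1876346-139342=1737004
6. interest=⌊1737004·60/10000⌋=10422; principal=150600-10422=140178; balance=1737004-140178=1596826
7. interest=⌊1596826·60/10000⌋=9580; principal=150600-9580=141020; balance=1596826-141020=1455806
8. interest=⌊1455806·60/10000⌋=8734; principal=150600-8734=141866; balance=1455806-141866=1313940
9. interest=⌊1313940·60/10000⌋=7883; principal=150600-7883=142717; balance=1313940-142717=1171223
10. interest=⌊1171223·60/10000⌋=7027; principal=150600-7027=143573; balance=1171223-143573=1027650
11. interest=⌊1027650·60/10000⌋=6165; principal=150600-6165=144435; balance=1027650-144435=883215
12. interest=⌊883215·60/10000⌋=5299; principal=150600-5299=145301; balance=883215-145301=737914
13. interest=⌊737914·60/10000⌋=4427; principal=150600-4427=146173; balance=737914-146173=591741
14. interest=⌊591741·60/10000⌋=3550; principal=150600-3550=147050; balance=591741-147050=444691
15. interest=⌊444691·60/10000⌋=2668; principal=150600-2668=147932; balance=444691-147932=296759
16. interest=⌊296759·60/10000⌋=1780; principal=150600-1780=148820; balance=296759-148820=147939
17. interest=⌊147939·60/10000⌋=887; principal=min(150600-887,147939)=147939; balance=147939-147939=0

1 14552 136048 2289406
2 13736 136864 2152542
3 12915 137685 2014857
4 12089 138511 1876346
5 11258 139342 1737004
6 10422 140178 1596826
7 9580 141020 1455806
8 8734 141866 1313940
9 7883 142717 1171223
10 7027 143573 1027650
11 6165 144435 883215
12 5299 145301 737914
13 4427 146173 591741
14 3550 147050 444691
15 2668 147932 296759
16 1780 148820 147939
17 887 147939 0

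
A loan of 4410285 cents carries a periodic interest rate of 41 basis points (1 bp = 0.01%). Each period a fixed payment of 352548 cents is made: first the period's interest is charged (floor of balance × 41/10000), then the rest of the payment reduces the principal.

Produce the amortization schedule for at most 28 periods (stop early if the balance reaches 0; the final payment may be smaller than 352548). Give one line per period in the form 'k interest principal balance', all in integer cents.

1 18082 334466 4075819
2 16710 335838 3739981
3 15333 337215 3402766
4 13951 338597 3064169
5 12563 339985 2724184
6 11169 341379 2382805
7 9769 342779 2040026
8 8364 344184 1695842
9 6952 345596 1350246
10 5536 347012 1003234
11 4113 348435 654799
12 2684 349864 304935
13 1250 304935 0

1. interest=⌊4410285·41/10000⌋=18082; principal=352548-18082=334466; balance=4410285-334466=4075819
2. interest=⌊4075819·41/10000⌋=16710; principal=352548-16710=335838; balance=4075819-335838=3739981
3. interest=⌊3739981·41/10000⌋=15333; principal=352548-15333=337215; balance=3739981-337215=3402766
4. interest=⌊3402766·41/10000⌋=13951; principal=352548-13951=338597; balance=3402766-338597=3064169
5. interest=⌊3064169·41/10000⌋=12563; principal=352548-12563=339985; balance=3064169-339985=2724184
6. interest=⌊2724184·41/10000⌋=11169; principal=352548-11169=341379; balance=2724184-341379=2382805
7. interest=⌊2382805·41/10000⌋=9769; principal=352548-9769=342779; balance=2382805-342779=2040026
8. interest=⌊2040026·41/10000⌋=8364; principal=352548-8364=344184; balance=2040026-344184=1695842
9. interest=⌊1695842·41/10000⌋=6952; principal=352548-6952=345596; balance=1695842-345596=1350246
10. interest=⌊1350246·41/10000⌋=5536; principal=352548-5536=347012; balance=1350246-347012=1003234
11. interest=⌊1003234·41/10000⌋=4113; principal=352548-4113=348435; balance=1003234-348435=654799
12. interest=⌊654799·41/10000⌋=2684; principal=352548-2684=349864; balance=654799-349864=304935
13. interest=⌊304935·41/10000⌋=1250; principal=min(352548-1250,304935)=304935; balance=304935-304935=0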